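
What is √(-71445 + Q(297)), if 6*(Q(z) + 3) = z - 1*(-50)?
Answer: I*√2570046/6 ≈ 267.19*I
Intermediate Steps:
Q(z) = 16/3 + z/6 (Q(z) = -3 + (z - 1*(-50))/6 = -3 + (z + 50)/6 = -3 + (50 + z)/6 = -3 + (25/3 + z/6) = 16/3 + z/6)
√(-71445 + Q(297)) = √(-71445 + (16/3 + (⅙)*297)) = √(-71445 + (16/3 + 99/2)) = √(-71445 + 329/6) = √(-428341/6) = I*√2570046/6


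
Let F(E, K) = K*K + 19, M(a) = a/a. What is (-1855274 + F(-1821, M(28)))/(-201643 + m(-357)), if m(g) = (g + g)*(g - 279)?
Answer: -1855254/252461 ≈ -7.3487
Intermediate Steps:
M(a) = 1
m(g) = 2*g*(-279 + g) (m(g) = (2*g)*(-279 + g) = 2*g*(-279 + g))
F(E, K) = 19 + K² (F(E, K) = K² + 19 = 19 + K²)
(-1855274 + F(-1821, M(28)))/(-201643 + m(-357)) = (-1855274 + (19 + 1²))/(-201643 + 2*(-357)*(-279 - 357)) = (-1855274 + (19 + 1))/(-201643 + 2*(-357)*(-636)) = (-1855274 + 20)/(-201643 + 454104) = -1855254/252461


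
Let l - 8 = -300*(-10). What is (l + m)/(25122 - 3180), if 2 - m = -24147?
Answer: 27157/21942 ≈ 1.2377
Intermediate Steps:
m = 24149 (m = 2 - 1*(-24147) = 2 + 24147 = 24149)
l = 3008 (l = 8 - 300*(-10) = 8 + 3000 = 3008)
(l + m)/(25122 - 3180) = (3008 + 24149)/(25122 - 3180) = 27157/21942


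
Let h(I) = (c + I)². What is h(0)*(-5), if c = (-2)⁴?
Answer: -1280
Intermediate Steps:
c = 16
h(I) = (16 + I)²
h(0)*(-5) = (16 + 0)²*(-5) = 16²*(-5) = 256*(-5) = -1280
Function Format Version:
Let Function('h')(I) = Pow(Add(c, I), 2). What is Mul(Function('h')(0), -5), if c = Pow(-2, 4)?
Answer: -1280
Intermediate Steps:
c = 16
Function('h')(I) = Pow(Add(16, I), 2)
Mul(Function('h')(0), -5) = Mul(Pow(Add(16, 0), 2), -5) = Mul(Pow(16, 2), -5) = Mul(256, -5) = -1280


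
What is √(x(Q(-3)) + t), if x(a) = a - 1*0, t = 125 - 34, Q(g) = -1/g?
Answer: √822/3 ≈ 9.5569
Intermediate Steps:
t = 91
x(a) = a (x(a) = a + 0 = a)
√(x(Q(-3)) + t) = √(-1/(-3) + 91) = √(-1*(-⅓) + 91) = √(⅓ + 91) = √(274/3) = √822/3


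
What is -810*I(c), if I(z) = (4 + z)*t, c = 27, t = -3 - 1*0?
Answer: 75330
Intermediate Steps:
t = -3 (t = -3 + 0 = -3)
I(z) = -12 - 3*z (I(z) = (4 + z)*(-3) = -12 - 3*z)
-810*I(c) = -810*(-12 - 3*27) = -810*(-12 - 81) = -810*(-93) = 75330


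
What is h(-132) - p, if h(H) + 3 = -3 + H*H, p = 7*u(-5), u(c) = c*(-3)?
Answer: 17313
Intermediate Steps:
u(c) = -3*c
p = 105 (p = 7*(-3*(-5)) = 7*15 = 105)
h(H) = -6 + H² (h(H) = -3 + (-3 + H*H) = -3 + (-3 + H²) = -6 + H²)
h(-132) - p = (-6 + (-132)²) - 1*105 = (-6 + 17424) - 105 = 17418 - 105 = 17313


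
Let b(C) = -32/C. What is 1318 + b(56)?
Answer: 9222/7 ≈ 1317.4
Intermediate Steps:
1318 + b(56) = 1318 - 32/56 = 1318 - 32*1/56 = 1318 - 4/7 = 9222/7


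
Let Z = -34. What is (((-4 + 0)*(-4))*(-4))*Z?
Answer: 2176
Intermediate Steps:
(((-4 + 0)*(-4))*(-4))*Z = (((-4 + 0)*(-4))*(-4))*(-34) = (-4*(-4)*(-4))*(-34) = (16*(-4))*(-34) = -64*(-34) = 2176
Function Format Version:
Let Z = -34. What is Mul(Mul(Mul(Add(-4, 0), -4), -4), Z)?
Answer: 2176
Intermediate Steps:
Mul(Mul(Mul(Add(-4, 0), -4), -4), Z) = Mul(Mul(Mul(Add(-4, 0), -4), -4), -34) = Mul(Mul(Mul(-4, -4), -4), -34) = Mul(Mul(16, -4), -34) = Mul(-64, -34) = 2176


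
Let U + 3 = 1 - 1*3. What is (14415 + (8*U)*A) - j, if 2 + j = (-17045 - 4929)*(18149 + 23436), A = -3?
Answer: 913803327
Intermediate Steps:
U = -5 (U = -3 + (1 - 1*3) = -3 + (1 - 3) = -3 - 2 = -5)
j = -913788792 (j = -2 + (-17045 - 4929)*(18149 + 23436) = -2 - 21974*41585 = -2 - 913788790 = -913788792)
(14415 + (8*U)*A) - j = (14415 + (8*(-5))*(-3)) - 1*(-913788792) = (14415 - 40*(-3)) + 913788792 = (14415 + 120) + 913788792 = 14535 + 913788792 = 913803327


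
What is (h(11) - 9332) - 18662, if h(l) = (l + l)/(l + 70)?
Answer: -2267492/81 ≈ -27994.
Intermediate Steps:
h(l) = 2*l/(70 + l) (h(l) = (2*l)/(70 + l) = 2*l/(70 + l))
(h(11) - 9332) - 18662 = (2*11/(70 + 11) - 9332) - 18662 = (2*11/81 - 9332) - 18662 = (2*11*(1/81) - 9332) - 18662 = (22/81 - 9332) - 18662 = -755870/81 - 18662 = -2267492/81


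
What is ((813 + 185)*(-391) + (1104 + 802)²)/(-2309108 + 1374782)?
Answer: -1621309/467163 ≈ -3.4705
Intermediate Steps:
((813 + 185)*(-391) + (1104 + 802)²)/(-2309108 + 1374782) = (998*(-391) + 1906²)/(-934326) = (-390218 + 3632836)*(-1/934326) = 3242618*(-1/934326) = -1621309/467163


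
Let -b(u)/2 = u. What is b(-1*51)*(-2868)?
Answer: -292536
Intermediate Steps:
b(u) = -2*u
b(-1*51)*(-2868) = -(-2)*51*(-2868) = -2*(-51)*(-2868) = 102*(-2868) = -292536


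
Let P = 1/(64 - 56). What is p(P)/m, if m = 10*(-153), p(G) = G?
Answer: -1/12240 ≈ -8.1699e-5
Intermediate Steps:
P = ⅛ (P = 1/8 = ⅛ ≈ 0.12500)
m = -1530
p(P)/m = (⅛)/(-1530) = (⅛)*(-1/1530) = -1/12240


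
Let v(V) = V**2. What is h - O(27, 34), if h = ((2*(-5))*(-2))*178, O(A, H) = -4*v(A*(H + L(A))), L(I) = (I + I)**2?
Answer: 25376493560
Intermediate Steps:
L(I) = 4*I**2 (L(I) = (2*I)**2 = 4*I**2)
O(A, H) = -4*A**2*(H + 4*A**2)**2
h = 3560 (h = -10*(-2)*178 = 20*178 = 3560)
h - O(27, 34) = 3560 - (-4)*27**2*(34 + 4*27**2)**2 = 3560 - (-4)*729*(34 + 4*729)**2 = 3560 - (-4)*729*(34 + 2916)**2 = 3560 - (-4)*729*2950**2 = 3560 - (-4)*729*8702500 = 3560 - 1*(-25376490000) = 3560 + 25376490000 = 25376493560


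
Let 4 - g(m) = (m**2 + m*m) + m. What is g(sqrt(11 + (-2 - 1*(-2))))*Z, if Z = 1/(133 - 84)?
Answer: -18/49 - sqrt(11)/49 ≈ -0.43503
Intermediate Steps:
g(m) = 4 - m - 2*m**2 (g(m) = 4 - ((m**2 + m*m) + m) = 4 - ((m**2 + m**2) + m) = 4 - (2*m**2 + m) = 4 - (m + 2*m**2) = 4 + (-m - 2*m**2) = 4 - m - 2*m**2)
Z = 1/49 ≈ 0.020408
g(sqrt(11 + (-2 - 1*(-2))))*Z = (4 - sqrt(11 + (-2 - 1*(-2))) - (18 + 4))*(1/49) = (4 - sqrt(11 + (-2 + 2)) - 2*(sqrt(11 + (-2 + 2)))**2)*(1/49) = (4 - sqrt(11 + 0) - 2*(sqrt(11 + 0))**2)*(1/49) = (4 - sqrt(11) - 2*(sqrt(11))**2)*(1/49) = (4 - sqrt(11) - 2*11)*(1/49) = (4 - sqrt(11) - 22)*(1/49) = (-18 - sqrt(11))*(1/49) = -18/49 - sqrt(11)/49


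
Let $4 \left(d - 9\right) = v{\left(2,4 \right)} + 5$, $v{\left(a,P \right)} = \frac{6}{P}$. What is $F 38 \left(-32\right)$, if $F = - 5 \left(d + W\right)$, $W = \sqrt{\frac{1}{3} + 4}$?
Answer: $64600 + \frac{6080 \sqrt{39}}{3} \approx 77257.0$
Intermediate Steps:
$W = \frac{\sqrt{39}}{3}$ ($W = \sqrt{\frac{1}{3} + 4} = \sqrt{\frac{13}{3}} = \frac{\sqrt{39}}{3} \approx 2.0817$)
$d = \frac{85}{8}$ ($d = 9 + \frac{\frac{6}{4} + 5}{4} = 9 + \frac{6 \cdot \frac{1}{4} + 5}{4} = 9 + \frac{\frac{3}{2} + 5}{4} = 9 + \frac{1}{4} \cdot \frac{13}{2} = 9 + \frac{13}{8} = \frac{85}{8} \approx 10.625$)
$F = - \frac{425}{8} - \frac{5 \sqrt{39}}{3}$ ($F = - 5 \left(\frac{85}{8} + \frac{\sqrt{39}}{3}\right) = - \frac{425}{8} - \frac{5 \sqrt{39}}{3} \approx -63.533$)
$F 38 \left(-32\right) = \left(- \frac{425}{8} - \frac{5 \sqrt{39}}{3}\right) 38 \left(-32\right) = \left(- \frac{8075}{4} - \frac{190 \sqrt{39}}{3}\right) \left(-32\right) = 64600 + \frac{6080 \sqrt{39}}{3}$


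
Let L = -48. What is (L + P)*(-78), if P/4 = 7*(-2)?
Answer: 8112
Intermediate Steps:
P = -56 (P = 4*(7*(-2)) = 4*(-14) = -56)
(L + P)*(-78) = (-48 - 56)*(-78) = -104*(-78) = 8112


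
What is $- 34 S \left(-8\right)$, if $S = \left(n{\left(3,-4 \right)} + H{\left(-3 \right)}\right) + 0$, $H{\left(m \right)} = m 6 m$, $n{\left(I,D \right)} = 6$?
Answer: $16320$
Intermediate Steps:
$H{\left(m \right)} = 6 m^{2}$ ($H{\left(m \right)} = 6 m m = 6 m^{2}$)
$S = 60$ ($S = \left(6 + 6 \left(-3\right)^{2}\right) + 0 = \left(6 + 6 \cdot 9\right) + 0 = \left(6 + 54\right) + 0 = 60 + 0 = 60$)
$- 34 S \left(-8\right) = \left(-34\right) 60 \left(-8\right) = \left(-2040\right) \left(-8\right) = 16320$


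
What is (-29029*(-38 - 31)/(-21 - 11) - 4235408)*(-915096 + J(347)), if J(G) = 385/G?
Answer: 43672914427533839/11104 ≈ 3.9331e+12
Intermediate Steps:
(-29029*(-38 - 31)/(-21 - 11) - 4235408)*(-915096 + J(347)) = (-29029*(-38 - 31)/(-21 - 11) - 4235408)*(-915096 + 385/347) = (-(-2003001)/(-32) - 4235408)*(-915096 + 385*(1/347)) = (-(-2003001)*(-1)/32 - 4235408)*(-915096 + 385/347) = (-29029*69/32 - 4235408)*(-317537927/347) = (-2003001/32 - 4235408)*(-317537927/347) = -137536057/32*(-317537927/347) = 43672914427533839/11104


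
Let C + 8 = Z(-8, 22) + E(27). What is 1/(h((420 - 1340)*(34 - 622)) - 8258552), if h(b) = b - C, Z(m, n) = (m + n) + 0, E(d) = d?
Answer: -1/7717625 ≈ -1.2957e-7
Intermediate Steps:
Z(m, n) = m + n
C = 33 (C = -8 + ((-8 + 22) + 27) = -8 + (14 + 27) = -8 + 41 = 33)
h(b) = -33 + b (h(b) = b - 1*33 = b - 33 = -33 + b)
1/(h((420 - 1340)*(34 - 622)) - 8258552) = 1/((-33 + (420 - 1340)*(34 - 622)) - 8258552) = 1/((-33 - 920*(-588)) - 8258552) = 1/((-33 + 540960) - 8258552) = 1/(540927 - 8258552) = 1/(-7717625) = -1/7717625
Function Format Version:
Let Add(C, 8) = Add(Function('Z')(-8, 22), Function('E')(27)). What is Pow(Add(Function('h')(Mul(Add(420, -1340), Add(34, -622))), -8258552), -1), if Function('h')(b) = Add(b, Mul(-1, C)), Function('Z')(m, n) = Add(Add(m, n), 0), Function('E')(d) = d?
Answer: Rational(-1, 7717625) ≈ -1.2957e-7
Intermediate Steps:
Function('Z')(m, n) = Add(m, n)
C = 33 (C = Add(-8, Add(Add(-8, 22), 27)) = Add(-8, Add(14, 27)) = Add(-8, 41) = 33)
Function('h')(b) = Add(-33, b) (Function('h')(b) = Add(b, Mul(-1, 33)) = Add(b, -33) = Add(-33, b))
Pow(Add(Function('h')(Mul(Add(420, -1340), Add(34, -622))), -8258552), -1) = Pow(Add(Add(-33, Mul(Add(420, -1340), Add(34, -622))), -8258552), -1) = Pow(Add(Add(-33, Mul(-920, -588)), -8258552), -1) = Pow(Add(Add(-33, 540960), -8258552), -1) = Pow(Add(540927, -8258552), -1) = Pow(-7717625, -1) = Rational(-1, 7717625)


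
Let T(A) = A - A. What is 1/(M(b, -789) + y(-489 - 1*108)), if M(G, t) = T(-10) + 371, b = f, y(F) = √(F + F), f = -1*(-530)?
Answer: 371/138835 - I*√1194/138835 ≈ 0.0026722 - 0.00024889*I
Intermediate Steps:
f = 530
y(F) = √2*√F (y(F) = √(2*F) = √2*√F)
T(A) = 0
b = 530
M(G, t) = 371 (M(G, t) = 0 + 371 = 371)
1/(M(b, -789) + y(-489 - 1*108)) = 1/(371 + √2*√(-489 - 1*108)) = 1/(371 + √2*√(-489 - 108)) = 1/(371 + √2*√(-597)) = 1/(371 + √2*(I*√597)) = 1/(371 + I*√1194)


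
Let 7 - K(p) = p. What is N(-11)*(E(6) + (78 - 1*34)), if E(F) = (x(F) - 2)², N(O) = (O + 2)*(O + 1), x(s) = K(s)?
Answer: 4050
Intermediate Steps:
K(p) = 7 - p
x(s) = 7 - s
N(O) = (1 + O)*(2 + O) (N(O) = (2 + O)*(1 + O) = (1 + O)*(2 + O))
E(F) = (5 - F)² (E(F) = ((7 - F) - 2)² = (5 - F)²)
N(-11)*(E(6) + (78 - 1*34)) = (2 + (-11)² + 3*(-11))*((-5 + 6)² + (78 - 1*34)) = (2 + 121 - 33)*(1² + (78 - 34)) = 90*(1 + 44) = 90*45 = 4050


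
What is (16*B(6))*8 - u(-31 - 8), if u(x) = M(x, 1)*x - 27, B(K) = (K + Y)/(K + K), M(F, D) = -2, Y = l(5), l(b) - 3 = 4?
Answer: 263/3 ≈ 87.667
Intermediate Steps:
l(b) = 7 (l(b) = 3 + 4 = 7)
Y = 7
B(K) = (7 + K)/(2*K) (B(K) = (K + 7)/(K + K) = (7 + K)/((2*K)) = (7 + K)*(1/(2*K)) = (7 + K)/(2*K))
u(x) = -27 - 2*x (u(x) = -2*x - 27 = -27 - 2*x)
(16*B(6))*8 - u(-31 - 8) = (16*((1/2)*(7 + 6)/6))*8 - (-27 - 2*(-31 - 8)) = (16*((1/2)*(1/6)*13))*8 - (-27 - 2*(-39)) = (16*(13/12))*8 - (-27 + 78) = (52/3)*8 - 1*51 = 416/3 - 51 = 263/3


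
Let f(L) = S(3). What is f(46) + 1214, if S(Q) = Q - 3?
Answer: 1214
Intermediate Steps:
S(Q) = -3 + Q
f(L) = 0 (f(L) = -3 + 3 = 0)
f(46) + 1214 = 0 + 1214 = 1214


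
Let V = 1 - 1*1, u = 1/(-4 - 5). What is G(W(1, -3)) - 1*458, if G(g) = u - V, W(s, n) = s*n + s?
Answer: -4123/9 ≈ -458.11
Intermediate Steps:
W(s, n) = s + n*s (W(s, n) = n*s + s = s + n*s)
u = -1/9 (u = 1/(-9) = -1/9 ≈ -0.11111)
V = 0 (V = 1 - 1 = 0)
G(g) = -1/9 (G(g) = -1/9 - 1*0 = -1/9 + 0 = -1/9)
G(W(1, -3)) - 1*458 = -1/9 - 1*458 = -1/9 - 458 = -4123/9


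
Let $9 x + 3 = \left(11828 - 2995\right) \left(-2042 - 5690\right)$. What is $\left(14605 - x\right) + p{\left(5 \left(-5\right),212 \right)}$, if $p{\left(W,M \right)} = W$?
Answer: $\frac{68427979}{9} \approx 7.6031 \cdot 10^{6}$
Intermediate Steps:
$x = - \frac{68296759}{9}$ ($x = - \frac{1}{3} + \frac{\left(11828 - 2995\right) \left(-2042 - 5690\right)}{9} = - \frac{1}{3} + \frac{8833 \left(-7732\right)}{9} = - \frac{1}{3} + \frac{1}{9} \left(-68296756\right) = - \frac{1}{3} - \frac{68296756}{9} = - \frac{68296759}{9} \approx -7.5885 \cdot 10^{6}$)
$\left(14605 - x\right) + p{\left(5 \left(-5\right),212 \right)} = \left(14605 - - \frac{68296759}{9}\right) + 5 \left(-5\right) = \left(14605 + \frac{68296759}{9}\right) - 25 = \frac{68428204}{9} - 25 = \frac{68427979}{9}$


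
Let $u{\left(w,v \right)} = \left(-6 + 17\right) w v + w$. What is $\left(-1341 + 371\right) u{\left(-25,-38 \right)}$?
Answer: $-10112250$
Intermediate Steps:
$u{\left(w,v \right)} = w + 11 v w$ ($u{\left(w,v \right)} = 11 w v + w = 11 v w + w = w + 11 v w$)
$\left(-1341 + 371\right) u{\left(-25,-38 \right)} = \left(-1341 + 371\right) \left(- 25 \left(1 + 11 \left(-38\right)\right)\right) = - 970 \left(- 25 \left(1 - 418\right)\right) = - 970 \left(\left(-25\right) \left(-417\right)\right) = \left(-970\right) 10425 = -10112250$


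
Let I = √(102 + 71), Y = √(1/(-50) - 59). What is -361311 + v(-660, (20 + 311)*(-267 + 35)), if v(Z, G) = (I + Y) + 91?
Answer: -361220 + √173 + I*√5902/10 ≈ -3.6121e+5 + 7.6824*I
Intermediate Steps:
Y = I*√5902/10 (Y = √(-1/50 - 59) = √(-2951/50) = I*√5902/10 ≈ 7.6824*I)
I = √173 ≈ 13.153
v(Z, G) = 91 + √173 + I*√5902/10 (v(Z, G) = (√173 + I*√5902/10) + 91 = 91 + √173 + I*√5902/10)
-361311 + v(-660, (20 + 311)*(-267 + 35)) = -361311 + (91 + √173 + I*√5902/10) = -361220 + √173 + I*√5902/10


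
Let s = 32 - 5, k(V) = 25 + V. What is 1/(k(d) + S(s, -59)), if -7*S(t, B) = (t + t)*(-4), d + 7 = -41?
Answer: 7/55 ≈ 0.12727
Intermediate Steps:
d = -48 (d = -7 - 41 = -48)
s = 27
S(t, B) = 8*t/7 (S(t, B) = -(t + t)*(-4)/7 = -2*t*(-4)/7 = -(-8)*t/7 = 8*t/7)
1/(k(d) + S(s, -59)) = 1/((25 - 48) + (8/7)*27) = 1/(-23 + 216/7) = 1/(55/7) = 7/55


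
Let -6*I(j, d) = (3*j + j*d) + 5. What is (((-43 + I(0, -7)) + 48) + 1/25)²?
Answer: 398161/22500 ≈ 17.696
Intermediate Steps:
I(j, d) = -⅚ - j/2 - d*j/6 (I(j, d) = -((3*j + j*d) + 5)/6 = -((3*j + d*j) + 5)/6 = -(5 + 3*j + d*j)/6 = -⅚ - j/2 - d*j/6)
(((-43 + I(0, -7)) + 48) + 1/25)² = (((-43 + (-⅚ - ½*0 - ⅙*(-7)*0)) + 48) + 1/25)² = (((-43 + (-⅚ + 0 + 0)) + 48) + 1/25)² = (((-43 - ⅚) + 48) + 1/25)² = ((-263/6 + 48) + 1/25)² = (25/6 + 1/25)² = (631/150)² = 398161/22500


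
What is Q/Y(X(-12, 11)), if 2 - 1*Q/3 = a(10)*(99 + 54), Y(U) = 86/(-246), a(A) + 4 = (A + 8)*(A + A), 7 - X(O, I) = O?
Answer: 20097954/43 ≈ 4.6739e+5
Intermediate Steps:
X(O, I) = 7 - O
a(A) = -4 + 2*A*(8 + A) (a(A) = -4 + (A + 8)*(A + A) = -4 + (8 + A)*(2*A) = -4 + 2*A*(8 + A))
Y(U) = -43/123 (Y(U) = 86*(-1/246) = -43/123)
Q = -163398 (Q = 6 - 3*(-4 + 2*10² + 16*10)*(99 + 54) = 6 - 3*(-4 + 2*100 + 160)*153 = 6 - 3*(-4 + 200 + 160)*153 = 6 - 1068*153 = 6 - 3*54468 = 6 - 163404 = -163398)
Q/Y(X(-12, 11)) = -163398/(-43/123) = -163398*(-123/43) = 20097954/43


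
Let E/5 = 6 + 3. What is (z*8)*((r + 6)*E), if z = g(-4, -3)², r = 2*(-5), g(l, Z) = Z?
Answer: -12960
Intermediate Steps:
r = -10
E = 45 (E = 5*(6 + 3) = 5*9 = 45)
z = 9 (z = (-3)² = 9)
(z*8)*((r + 6)*E) = (9*8)*((-10 + 6)*45) = 72*(-4*45) = 72*(-180) = -12960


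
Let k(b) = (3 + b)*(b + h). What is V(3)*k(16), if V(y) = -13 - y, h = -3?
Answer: -3952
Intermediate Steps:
k(b) = (-3 + b)*(3 + b) (k(b) = (3 + b)*(b - 3) = (3 + b)*(-3 + b) = (-3 + b)*(3 + b))
V(3)*k(16) = (-13 - 1*3)*(-9 + 16**2) = (-13 - 3)*(-9 + 256) = -16*247 = -3952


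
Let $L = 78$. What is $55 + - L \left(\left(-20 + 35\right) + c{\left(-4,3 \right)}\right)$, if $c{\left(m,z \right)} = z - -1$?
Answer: $-1427$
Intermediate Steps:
$c{\left(m,z \right)} = 1 + z$ ($c{\left(m,z \right)} = z + 1 = 1 + z$)
$55 + - L \left(\left(-20 + 35\right) + c{\left(-4,3 \right)}\right) = 55 + \left(-1\right) 78 \left(\left(-20 + 35\right) + \left(1 + 3\right)\right) = 55 - 78 \left(15 + 4\right) = 55 - 1482 = -1427$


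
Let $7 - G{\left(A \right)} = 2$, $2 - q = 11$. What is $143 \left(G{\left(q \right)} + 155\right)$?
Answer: $22880$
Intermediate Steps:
$q = -9$ ($q = 2 - 11 = -9$)
$G{\left(A \right)} = 5$ ($G{\left(A \right)} = 7 - 2 = 5$)
$143 \left(G{\left(q \right)} + 155\right) = 143 \left(5 + 155\right) = 143 \cdot 160 = 22880$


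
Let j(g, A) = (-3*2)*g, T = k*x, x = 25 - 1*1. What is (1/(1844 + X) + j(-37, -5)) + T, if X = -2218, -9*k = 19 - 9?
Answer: 219161/1122 ≈ 195.33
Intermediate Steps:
x = 24 (x = 25 - 1 = 24)
k = -10/9 (k = -(19 - 9)/9 = -⅑*10 = -10/9 ≈ -1.1111)
T = -80/3 (T = -10/9*24 = -80/3 ≈ -26.667)
j(g, A) = -6*g
(1/(1844 + X) + j(-37, -5)) + T = (1/(1844 - 2218) - 6*(-37)) - 80/3 = (1/(-374) + 222) - 80/3 = (-1/374 + 222) - 80/3 = 83027/374 - 80/3 = 219161/1122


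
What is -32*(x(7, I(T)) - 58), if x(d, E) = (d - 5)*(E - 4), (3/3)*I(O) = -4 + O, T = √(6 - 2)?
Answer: 2240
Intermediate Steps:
T = 2 (T = √4 = 2)
I(O) = -4 + O
x(d, E) = (-5 + d)*(-4 + E)
-32*(x(7, I(T)) - 58) = -32*((20 - 5*(-4 + 2) - 4*7 + (-4 + 2)*7) - 58) = -32*((20 - 5*(-2) - 28 - 2*7) - 58) = -32*((20 + 10 - 28 - 14) - 58) = -32*(-12 - 58) = -32*(-70) = 2240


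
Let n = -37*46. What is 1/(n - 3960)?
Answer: -1/5662 ≈ -0.00017662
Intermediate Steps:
n = -1702
1/(n - 3960) = 1/(-1702 - 3960) = 1/(-5662) = -1/5662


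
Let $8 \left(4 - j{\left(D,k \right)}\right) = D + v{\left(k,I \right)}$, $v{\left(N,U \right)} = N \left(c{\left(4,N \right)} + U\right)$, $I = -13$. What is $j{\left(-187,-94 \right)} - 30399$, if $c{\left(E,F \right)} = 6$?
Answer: $- \frac{243631}{8} \approx -30454.0$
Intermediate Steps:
$v{\left(N,U \right)} = N \left(6 + U\right)$
$j{\left(D,k \right)} = 4 - \frac{D}{8} + \frac{7 k}{8}$ ($j{\left(D,k \right)} = 4 - \frac{D + k \left(6 - 13\right)}{8} = 4 - \frac{D + k \left(-7\right)}{8} = 4 - \frac{D - 7 k}{8} = 4 - \left(- \frac{7 k}{8} + \frac{D}{8}\right) = 4 - \frac{D}{8} + \frac{7 k}{8}$)
$j{\left(-187,-94 \right)} - 30399 = \left(4 - - \frac{187}{8} + \frac{7}{8} \left(-94\right)\right) - 30399 = \left(4 + \frac{187}{8} - \frac{329}{4}\right) - 30399 = - \frac{439}{8} - 30399 = - \frac{243631}{8}$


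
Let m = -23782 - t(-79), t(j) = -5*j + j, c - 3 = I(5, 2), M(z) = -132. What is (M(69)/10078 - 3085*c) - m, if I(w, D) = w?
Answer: -2932764/5039 ≈ -582.01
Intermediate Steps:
c = 8 (c = 3 + 5 = 8)
t(j) = -4*j
m = -24098 (m = -23782 - (-4)*(-79) = -23782 - 1*316 = -23782 - 316 = -24098)
(M(69)/10078 - 3085*c) - m = (-132/10078 - 3085*8) - 1*(-24098) = (-132*1/10078 - 1*24680) + 24098 = (-66/5039 - 24680) + 24098 = -124362586/5039 + 24098 = -2932764/5039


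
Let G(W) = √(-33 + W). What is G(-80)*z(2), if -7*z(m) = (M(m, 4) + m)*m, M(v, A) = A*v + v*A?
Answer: -36*I*√113/7 ≈ -54.669*I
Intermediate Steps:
M(v, A) = 2*A*v (M(v, A) = A*v + A*v = 2*A*v)
z(m) = -9*m²/7 (z(m) = -(2*4*m + m)*m/7 = -(8*m + m)*m/7 = -9*m*m/7 = -9*m²/7)
G(-80)*z(2) = √(-33 - 80)*(-9/7*2²) = √(-113)*(-9/7*4) = (I*√113)*(-36/7) = -36*I*√113/7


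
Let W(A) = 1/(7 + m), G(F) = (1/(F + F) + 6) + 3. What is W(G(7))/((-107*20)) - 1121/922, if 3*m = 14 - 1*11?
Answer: -9596221/7892320 ≈ -1.2159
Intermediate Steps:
m = 1 (m = (14 - 1*11)/3 = (14 - 11)/3 = (1/3)*3 = 1)
G(F) = 9 + 1/(2*F) (G(F) = (1/(2*F) + 6) + 3 = (6 + 1/(2*F)) + 3 = 9 + 1/(2*F))
W(A) = 1/8 (W(A) = 1/(7 + 1) = 1/8)
W(G(7))/((-107*20)) - 1121/922 = 1/(8*((-107*20))) - 1121/922 = (1/8)/(-2140) - 1121*1/922 = (1/8)*(-1/2140) - 1121/922 = -1/17120 - 1121/922 = -9596221/7892320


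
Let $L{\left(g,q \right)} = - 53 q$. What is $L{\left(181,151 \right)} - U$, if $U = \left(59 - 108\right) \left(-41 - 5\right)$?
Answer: $-10257$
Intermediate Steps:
$U = 2254$ ($U = \left(-49\right) \left(-46\right) = 2254$)
$L{\left(181,151 \right)} - U = \left(-53\right) 151 - 2254 = -8003 - 2254 = -10257$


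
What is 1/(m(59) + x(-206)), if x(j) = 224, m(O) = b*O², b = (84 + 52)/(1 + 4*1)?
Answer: 5/474536 ≈ 1.0537e-5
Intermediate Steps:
b = 136/5 (b = 136/(1 + 4) = 136/5 ≈ 27.200)
m(O) = 136*O²/5
1/(m(59) + x(-206)) = 1/((136/5)*59² + 224) = 1/((136/5)*3481 + 224) = 1/(473416/5 + 224) = 1/(474536/5) = 5/474536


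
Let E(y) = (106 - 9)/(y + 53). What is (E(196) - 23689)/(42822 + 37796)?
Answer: -2949232/10036941 ≈ -0.29384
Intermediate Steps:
E(y) = 97/(53 + y)
(E(196) - 23689)/(42822 + 37796) = (97/(53 + 196) - 23689)/(42822 + 37796) = (97/249 - 23689)/80618 = (97*(1/249) - 23689)*(1/80618) = (97/249 - 23689)*(1/80618) = -5898464/249*1/80618 = -2949232/10036941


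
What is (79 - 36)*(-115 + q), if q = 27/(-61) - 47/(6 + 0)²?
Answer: -11024297/2196 ≈ -5020.2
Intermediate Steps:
q = -3839/2196 (q = 27*(-1/61) - 47/(6²) = -27/61 - 47/36 = -3839/2196 ≈ -1.7482)
(79 - 36)*(-115 + q) = (79 - 36)*(-115 - 3839/2196) = 43*(-256379/2196) = -11024297/2196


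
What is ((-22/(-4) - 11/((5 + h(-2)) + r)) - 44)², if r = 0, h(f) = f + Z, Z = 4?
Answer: 314721/196 ≈ 1605.7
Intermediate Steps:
h(f) = 4 + f (h(f) = f + 4 = 4 + f)
((-22/(-4) - 11/((5 + h(-2)) + r)) - 44)² = ((-22/(-4) - 11/((5 + (4 - 2)) + 0)) - 44)² = ((-22*(-¼) - 11/((5 + 2) + 0)) - 44)² = ((11/2 - 11/(7 + 0)) - 44)² = ((11/2 - 11/7) - 44)² = (55/14 - 44)² = (-561/14)² = 314721/196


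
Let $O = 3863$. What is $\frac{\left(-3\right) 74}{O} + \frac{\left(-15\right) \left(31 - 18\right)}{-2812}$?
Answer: $\frac{129021}{10862756} \approx 0.011877$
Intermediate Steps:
$\frac{\left(-3\right) 74}{O} + \frac{\left(-15\right) \left(31 - 18\right)}{-2812} = \frac{\left(-3\right) 74}{3863} + \frac{\left(-15\right) \left(31 - 18\right)}{-2812} = \left(-222\right) \frac{1}{3863} + \left(-15\right) 13 \left(- \frac{1}{2812}\right) = - \frac{222}{3863} - - \frac{195}{2812} = - \frac{222}{3863} + \frac{195}{2812} = \frac{129021}{10862756}$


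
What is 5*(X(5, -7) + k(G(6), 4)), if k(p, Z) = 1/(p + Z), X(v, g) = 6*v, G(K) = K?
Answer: 301/2 ≈ 150.50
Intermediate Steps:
k(p, Z) = 1/(Z + p)
5*(X(5, -7) + k(G(6), 4)) = 5*(6*5 + 1/(4 + 6)) = 5*(30 + 1/10) = 5*(30 + ⅒) = 5*(301/10) = 301/2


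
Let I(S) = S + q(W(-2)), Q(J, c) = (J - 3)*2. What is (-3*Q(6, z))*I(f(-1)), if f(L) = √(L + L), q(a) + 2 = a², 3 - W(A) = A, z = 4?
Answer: -414 - 18*I*√2 ≈ -414.0 - 25.456*I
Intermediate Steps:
W(A) = 3 - A
Q(J, c) = -6 + 2*J (Q(J, c) = (-3 + J)*2 = -6 + 2*J)
q(a) = -2 + a²
f(L) = √2*√L (f(L) = √(2*L) = √2*√L)
I(S) = 23 + S (I(S) = S + (-2 + (3 - 1*(-2))²) = S + (-2 + (3 + 2)²) = S + (-2 + 5²) = S + (-2 + 25) = S + 23 = 23 + S)
(-3*Q(6, z))*I(f(-1)) = (-3*(-6 + 2*6))*(23 + √2*√(-1)) = (-3*(-6 + 12))*(23 + √2*I) = (-3*6)*(23 + I*√2) = -18*(23 + I*√2) = -414 - 18*I*√2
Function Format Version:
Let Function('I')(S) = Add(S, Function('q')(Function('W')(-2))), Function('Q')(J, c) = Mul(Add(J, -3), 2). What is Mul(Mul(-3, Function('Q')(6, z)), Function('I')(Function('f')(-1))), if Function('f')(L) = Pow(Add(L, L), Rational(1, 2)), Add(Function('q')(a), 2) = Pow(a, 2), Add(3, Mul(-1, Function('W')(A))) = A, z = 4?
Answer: Add(-414, Mul(-18, I, Pow(2, Rational(1, 2)))) ≈ Add(-414.00, Mul(-25.456, I))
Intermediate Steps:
Function('W')(A) = Add(3, Mul(-1, A))
Function('Q')(J, c) = Add(-6, Mul(2, J)) (Function('Q')(J, c) = Mul(Add(-3, J), 2) = Add(-6, Mul(2, J)))
Function('q')(a) = Add(-2, Pow(a, 2))
Function('f')(L) = Mul(Pow(2, Rational(1, 2)), Pow(L, Rational(1, 2))) (Function('f')(L) = Pow(Mul(2, L), Rational(1, 2)) = Mul(Pow(2, Rational(1, 2)), Pow(L, Rational(1, 2))))
Function('I')(S) = Add(23, S) (Function('I')(S) = Add(S, Add(-2, Pow(Add(3, Mul(-1, -2)), 2))) = Add(S, Add(-2, Pow(Add(3, 2), 2))) = Add(S, Add(-2, Pow(5, 2))) = Add(S, Add(-2, 25)) = Add(S, 23) = Add(23, S))
Mul(Mul(-3, Function('Q')(6, z)), Function('I')(Function('f')(-1))) = Mul(Mul(-3, Add(-6, Mul(2, 6))), Add(23, Mul(Pow(2, Rational(1, 2)), Pow(-1, Rational(1, 2))))) = Mul(Mul(-3, Add(-6, 12)), Add(23, Mul(Pow(2, Rational(1, 2)), I))) = Mul(Mul(-3, 6), Add(23, Mul(I, Pow(2, Rational(1, 2))))) = Mul(-18, Add(23, Mul(I, Pow(2, Rational(1, 2))))) = Add(-414, Mul(-18, I, Pow(2, Rational(1, 2))))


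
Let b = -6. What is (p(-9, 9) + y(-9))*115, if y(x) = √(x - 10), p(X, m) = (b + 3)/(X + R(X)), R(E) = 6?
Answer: 115 + 115*I*√19 ≈ 115.0 + 501.27*I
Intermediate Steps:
p(X, m) = -3/(6 + X) (p(X, m) = (-6 + 3)/(X + 6) = -3/(6 + X))
y(x) = √(-10 + x)
(p(-9, 9) + y(-9))*115 = (-3/(6 - 9) + √(-10 - 9))*115 = (-3/(-3) + √(-19))*115 = (-3*(-⅓) + I*√19)*115 = (1 + I*√19)*115 = 115 + 115*I*√19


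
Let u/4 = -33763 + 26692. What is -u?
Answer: 28284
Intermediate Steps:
u = -28284 (u = 4*(-33763 + 26692) = 4*(-7071) = -28284)
-u = -1*(-28284) = 28284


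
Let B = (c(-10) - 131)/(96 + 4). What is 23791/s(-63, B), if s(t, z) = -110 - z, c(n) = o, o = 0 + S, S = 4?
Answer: -2379100/10873 ≈ -218.81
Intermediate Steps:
o = 4 (o = 0 + 4 = 4)
c(n) = 4
B = -127/100 (B = (4 - 131)/(96 + 4) = -127/100 ≈ -1.2700)
23791/s(-63, B) = 23791/(-110 - 1*(-127/100)) = 23791/(-110 + 127/100) = 23791/(-10873/100) = 23791*(-100/10873) = -2379100/10873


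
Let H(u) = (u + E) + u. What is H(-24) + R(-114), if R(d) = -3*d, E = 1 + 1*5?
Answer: 300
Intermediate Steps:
E = 6 (E = 1 + 5 = 6)
H(u) = 6 + 2*u (H(u) = (u + 6) + u = (6 + u) + u = 6 + 2*u)
H(-24) + R(-114) = (6 + 2*(-24)) - 3*(-114) = (6 - 48) + 342 = -42 + 342 = 300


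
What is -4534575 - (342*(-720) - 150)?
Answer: -4288185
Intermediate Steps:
-4534575 - (342*(-720) - 150) = -4534575 - (-246240 - 150) = -4534575 - 1*(-246390) = -4534575 + 246390 = -4288185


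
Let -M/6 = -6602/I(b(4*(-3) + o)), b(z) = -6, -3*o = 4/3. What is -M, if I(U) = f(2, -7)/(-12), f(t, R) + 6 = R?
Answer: -475344/13 ≈ -36565.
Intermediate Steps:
f(t, R) = -6 + R
o = -4/9 (o = -4/(3*3) = -1/3*4/3 = -4/9 ≈ -0.44444)
I(U) = 13/12 (I(U) = (-6 - 7)/(-12) = -13*(-1/12) = 13/12)
M = 475344/13 (M = -(-39612)/13/12 = -(-39612)*12/13 = -6*(-79224/13) = 475344/13 ≈ 36565.)
-M = -1*475344/13 = -475344/13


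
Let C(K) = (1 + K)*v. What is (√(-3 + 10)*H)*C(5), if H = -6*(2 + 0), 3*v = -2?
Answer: 48*√7 ≈ 127.00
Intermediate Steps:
v = -⅔ (v = (⅓)*(-2) = -⅔ ≈ -0.66667)
H = -12 (H = -6*2 = -12)
C(K) = -⅔ - 2*K/3 (C(K) = (1 + K)*(-⅔) = -⅔ - 2*K/3)
(√(-3 + 10)*H)*C(5) = (√(-3 + 10)*(-12))*(-⅔ - ⅔*5) = (√7*(-12))*(-⅔ - 10/3) = -12*√7*(-4) = 48*√7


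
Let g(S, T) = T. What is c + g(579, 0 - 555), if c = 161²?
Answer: 25366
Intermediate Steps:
c = 25921
c + g(579, 0 - 555) = 25921 + (0 - 555) = 25921 - 555 = 25366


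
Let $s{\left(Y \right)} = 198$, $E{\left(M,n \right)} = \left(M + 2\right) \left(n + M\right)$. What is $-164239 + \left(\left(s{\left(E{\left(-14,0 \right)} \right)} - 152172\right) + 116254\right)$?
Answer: $-199959$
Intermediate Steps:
$E{\left(M,n \right)} = \left(2 + M\right) \left(M + n\right)$
$-164239 + \left(\left(s{\left(E{\left(-14,0 \right)} \right)} - 152172\right) + 116254\right) = -164239 + \left(\left(198 - 152172\right) + 116254\right) = -164239 + \left(-151974 + 116254\right) = -164239 - 35720 = -199959$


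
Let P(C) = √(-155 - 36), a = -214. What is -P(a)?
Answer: -I*√191 ≈ -13.82*I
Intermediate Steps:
P(C) = I*√191 (P(C) = √(-191) = I*√191)
-P(a) = -I*√191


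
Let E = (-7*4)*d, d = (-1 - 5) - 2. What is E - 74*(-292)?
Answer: 21832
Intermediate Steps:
d = -8 (d = -6 - 2 = -8)
E = 224 (E = -7*4*(-8) = -28*(-8) = 224)
E - 74*(-292) = 224 - 74*(-292) = 224 + 21608 = 21832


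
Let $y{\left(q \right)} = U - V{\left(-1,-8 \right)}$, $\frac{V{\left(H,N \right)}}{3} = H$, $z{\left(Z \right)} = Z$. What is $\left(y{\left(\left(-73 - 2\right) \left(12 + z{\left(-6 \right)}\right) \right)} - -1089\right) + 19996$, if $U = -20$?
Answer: $21068$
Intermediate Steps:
$V{\left(H,N \right)} = 3 H$
$y{\left(q \right)} = -17$ ($y{\left(q \right)} = -20 - 3 \left(-1\right) = -20 - -3 = -20 + 3 = -17$)
$\left(y{\left(\left(-73 - 2\right) \left(12 + z{\left(-6 \right)}\right) \right)} - -1089\right) + 19996 = \left(-17 - -1089\right) + 19996 = \left(-17 + \left(-50 + 1139\right)\right) + 19996 = \left(-17 + 1089\right) + 19996 = 1072 + 19996 = 21068$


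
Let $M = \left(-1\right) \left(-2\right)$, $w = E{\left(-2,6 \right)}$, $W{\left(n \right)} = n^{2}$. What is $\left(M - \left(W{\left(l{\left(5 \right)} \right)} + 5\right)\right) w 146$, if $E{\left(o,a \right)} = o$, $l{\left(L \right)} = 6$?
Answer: $11388$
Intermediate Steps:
$w = -2$
$M = 2$
$\left(M - \left(W{\left(l{\left(5 \right)} \right)} + 5\right)\right) w 146 = \left(2 - \left(6^{2} + 5\right)\right) \left(\left(-2\right) 146\right) = \left(2 - \left(36 + 5\right)\right) \left(-292\right) = \left(2 - 41\right) \left(-292\right) = \left(-39\right) \left(-292\right) = 11388$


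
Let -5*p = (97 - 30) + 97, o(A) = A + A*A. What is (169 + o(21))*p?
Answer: -103484/5 ≈ -20697.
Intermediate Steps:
o(A) = A + A²
p = -164/5 (p = -((97 - 30) + 97)/5 = -(67 + 97)/5 = -⅕*164 = -164/5 ≈ -32.800)
(169 + o(21))*p = (169 + 21*(1 + 21))*(-164/5) = (169 + 21*22)*(-164/5) = (169 + 462)*(-164/5) = 631*(-164/5) = -103484/5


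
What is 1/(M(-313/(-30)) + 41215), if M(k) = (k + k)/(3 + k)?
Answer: 403/16610271 ≈ 2.4262e-5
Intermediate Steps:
M(k) = 2*k/(3 + k) (M(k) = (2*k)/(3 + k) = 2*k/(3 + k))
1/(M(-313/(-30)) + 41215) = 1/(2*(-313/(-30))/(3 - 313/(-30)) + 41215) = 1/(2*(-313*(-1/30))/(3 - 313*(-1/30)) + 41215) = 1/(2*(313/30)/(3 + 313/30) + 41215) = 1/(2*(313/30)/(403/30) + 41215) = 1/(2*(313/30)*(30/403) + 41215) = 1/(626/403 + 41215) = 1/(16610271/403) = 403/16610271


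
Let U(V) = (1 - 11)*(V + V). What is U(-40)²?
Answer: 640000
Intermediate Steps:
U(V) = -20*V
U(-40)² = (-20*(-40))² = 800² = 640000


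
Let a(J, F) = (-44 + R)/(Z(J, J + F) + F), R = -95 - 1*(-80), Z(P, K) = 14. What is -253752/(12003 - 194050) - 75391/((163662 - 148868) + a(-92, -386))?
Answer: -3709084792140/1001882375069 ≈ -3.7021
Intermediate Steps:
R = -15 (R = -95 + 80 = -15)
a(J, F) = -59/(14 + F) (a(J, F) = (-44 - 15)/(14 + F) = -59/(14 + F))
-253752/(12003 - 194050) - 75391/((163662 - 148868) + a(-92, -386)) = -253752/(12003 - 194050) - 75391/((163662 - 148868) - 59/(14 - 386)) = -253752/(-182047) - 75391/(14794 - 59/(-372)) = -253752*(-1/182047) - 75391/(14794 - 59*(-1/372)) = 253752/182047 - 75391/(14794 + 59/372) = 253752/182047 - 75391/5503427/372 = 253752/182047 - 75391*372/5503427 = 253752/182047 - 28045452/5503427 = -3709084792140/1001882375069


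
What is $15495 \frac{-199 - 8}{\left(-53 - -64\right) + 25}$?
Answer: $- \frac{356385}{4} \approx -89096.0$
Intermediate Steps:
$15495 \frac{-199 - 8}{\left(-53 - -64\right) + 25} = 15495 \left(- \frac{207}{\left(-53 + 64\right) + 25}\right) = 15495 \left(- \frac{207}{11 + 25}\right) = 15495 \left(- \frac{207}{36}\right) = 15495 \left(\left(-207\right) \frac{1}{36}\right) = 15495 \left(- \frac{23}{4}\right) = - \frac{356385}{4}$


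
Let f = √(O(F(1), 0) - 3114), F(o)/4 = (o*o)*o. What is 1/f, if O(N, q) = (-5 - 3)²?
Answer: -I*√122/610 ≈ -0.018107*I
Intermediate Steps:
F(o) = 4*o³ (F(o) = 4*((o*o)*o) = 4*(o²*o) = 4*o³)
O(N, q) = 64 (O(N, q) = (-8)² = 64)
f = 5*I*√122 (f = √(64 - 3114) = √(-3050) = 5*I*√122 ≈ 55.227*I)
1/f = 1/(5*I*√122) = -I*√122/610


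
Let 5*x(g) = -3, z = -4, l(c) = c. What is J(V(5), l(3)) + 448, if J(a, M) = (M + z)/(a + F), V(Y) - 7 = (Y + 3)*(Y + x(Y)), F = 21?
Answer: 141563/316 ≈ 447.98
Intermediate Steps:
x(g) = -⅗ (x(g) = (⅕)*(-3) = -⅗)
V(Y) = 7 + (3 + Y)*(-⅗ + Y) (V(Y) = 7 + (Y + 3)*(Y - ⅗) = 7 + (3 + Y)*(-⅗ + Y))
J(a, M) = (-4 + M)/(21 + a) (J(a, M) = (M - 4)/(a + 21) = (-4 + M)/(21 + a))
J(V(5), l(3)) + 448 = (-4 + 3)/(21 + (26/5 + 5² + (12/5)*5)) + 448 = -1/(21 + (26/5 + 25 + 12)) + 448 = -1/(21 + 211/5) + 448 = -1/(316/5) + 448 = (5/316)*(-1) + 448 = -5/316 + 448 = 141563/316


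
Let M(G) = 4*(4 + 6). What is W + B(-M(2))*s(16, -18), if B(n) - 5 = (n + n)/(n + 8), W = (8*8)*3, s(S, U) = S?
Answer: 312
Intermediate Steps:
W = 192 (W = 64*3 = 192)
M(G) = 40 (M(G) = 4*10 = 40)
B(n) = 5 + 2*n/(8 + n) (B(n) = 5 + (n + n)/(n + 8) = 5 + (2*n)/(8 + n) = 5 + 2*n/(8 + n))
W + B(-M(2))*s(16, -18) = 192 + ((40 + 7*(-1*40))/(8 - 1*40))*16 = 192 + ((40 + 7*(-40))/(8 - 40))*16 = 192 + ((40 - 280)/(-32))*16 = 192 - 1/32*(-240)*16 = 192 + (15/2)*16 = 192 + 120 = 312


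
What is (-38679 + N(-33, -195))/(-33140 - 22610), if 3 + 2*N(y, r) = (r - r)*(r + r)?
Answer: 77361/111500 ≈ 0.69382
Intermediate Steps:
N(y, r) = -3/2 (N(y, r) = -3/2 + ((r - r)*(r + r))/2 = -3/2 + (0*(2*r))/2 = -3/2 + (½)*0 = -3/2 + 0 = -3/2)
(-38679 + N(-33, -195))/(-33140 - 22610) = (-38679 - 3/2)/(-33140 - 22610) = -77361/2/(-55750) = -77361/2*(-1/55750) = 77361/111500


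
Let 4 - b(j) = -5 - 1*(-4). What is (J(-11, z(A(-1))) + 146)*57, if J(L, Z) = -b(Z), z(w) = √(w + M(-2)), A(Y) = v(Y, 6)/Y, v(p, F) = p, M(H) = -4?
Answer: 8037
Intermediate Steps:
b(j) = 5 (b(j) = 4 - (-5 - 1*(-4)) = 4 - (-5 + 4) = 4 - 1*(-1) = 4 + 1 = 5)
A(Y) = 1 (A(Y) = Y/Y = 1)
z(w) = √(-4 + w) (z(w) = √(w - 4) = √(-4 + w))
J(L, Z) = -5 (J(L, Z) = -1*5 = -5)
(J(-11, z(A(-1))) + 146)*57 = (-5 + 146)*57 = 141*57 = 8037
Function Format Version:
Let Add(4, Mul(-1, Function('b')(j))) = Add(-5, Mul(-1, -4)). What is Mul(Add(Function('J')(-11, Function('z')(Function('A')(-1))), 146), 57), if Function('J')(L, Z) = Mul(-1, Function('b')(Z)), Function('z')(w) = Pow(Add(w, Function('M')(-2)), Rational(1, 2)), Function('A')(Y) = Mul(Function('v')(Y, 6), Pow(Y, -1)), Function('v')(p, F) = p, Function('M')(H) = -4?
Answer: 8037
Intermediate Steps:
Function('b')(j) = 5 (Function('b')(j) = Add(4, Mul(-1, Add(-5, Mul(-1, -4)))) = Add(4, Mul(-1, Add(-5, 4))) = Add(4, Mul(-1, -1)) = Add(4, 1) = 5)
Function('A')(Y) = 1 (Function('A')(Y) = Mul(Y, Pow(Y, -1)) = 1)
Function('z')(w) = Pow(Add(-4, w), Rational(1, 2)) (Function('z')(w) = Pow(Add(w, -4), Rational(1, 2)) = Pow(Add(-4, w), Rational(1, 2)))
Function('J')(L, Z) = -5 (Function('J')(L, Z) = Mul(-1, 5) = -5)
Mul(Add(Function('J')(-11, Function('z')(Function('A')(-1))), 146), 57) = Mul(Add(-5, 146), 57) = Mul(141, 57) = 8037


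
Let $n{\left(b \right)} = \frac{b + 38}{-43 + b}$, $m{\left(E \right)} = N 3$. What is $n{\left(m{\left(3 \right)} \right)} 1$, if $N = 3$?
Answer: $- \frac{47}{34} \approx -1.3824$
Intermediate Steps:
$m{\left(E \right)} = 9$ ($m{\left(E \right)} = 3 \cdot 3 = 9$)
$n{\left(b \right)} = \frac{38 + b}{-43 + b}$
$n{\left(m{\left(3 \right)} \right)} 1 = \frac{38 + 9}{-43 + 9} \cdot 1 = \frac{1}{-34} \cdot 47 \cdot 1 = \left(- \frac{1}{34}\right) 47 \cdot 1 = \left(- \frac{47}{34}\right) 1 = - \frac{47}{34}$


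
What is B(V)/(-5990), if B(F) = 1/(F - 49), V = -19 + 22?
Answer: 1/275540 ≈ 3.6292e-6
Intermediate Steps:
V = 3
B(F) = 1/(-49 + F)
B(V)/(-5990) = 1/((-49 + 3)*(-5990)) = -1/5990/(-46) = -1/46*(-1/5990) = 1/275540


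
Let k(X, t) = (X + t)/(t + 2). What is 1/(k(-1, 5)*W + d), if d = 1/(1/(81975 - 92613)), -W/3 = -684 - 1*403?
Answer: -7/61422 ≈ -0.00011397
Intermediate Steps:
k(X, t) = (X + t)/(2 + t)
W = 3261 (W = -3*(-684 - 1*403) = -3*(-684 - 403) = -3*(-1087) = 3261)
d = -10638 (d = 1/(1/(-10638)) = 1/(-1/10638) = -10638)
1/(k(-1, 5)*W + d) = 1/(((-1 + 5)/(2 + 5))*3261 - 10638) = 1/((4/7)*3261 - 10638) = 1/(13044/7 - 10638) = 1/(-61422/7) = -7/61422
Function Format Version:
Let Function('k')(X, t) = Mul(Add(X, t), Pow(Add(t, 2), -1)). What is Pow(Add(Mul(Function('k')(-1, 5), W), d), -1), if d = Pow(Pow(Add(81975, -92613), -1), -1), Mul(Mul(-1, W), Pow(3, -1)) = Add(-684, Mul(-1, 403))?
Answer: Rational(-7, 61422) ≈ -0.00011397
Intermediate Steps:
Function('k')(X, t) = Mul(Pow(Add(2, t), -1), Add(X, t)) (Function('k')(X, t) = Mul(Add(X, t), Pow(Add(2, t), -1)) = Mul(Pow(Add(2, t), -1), Add(X, t)))
W = 3261 (W = Mul(-3, Add(-684, Mul(-1, 403))) = Mul(-3, Add(-684, -403)) = Mul(-3, -1087) = 3261)
d = -10638 (d = Pow(Pow(-10638, -1), -1) = Pow(Rational(-1, 10638), -1) = -10638)
Pow(Add(Mul(Function('k')(-1, 5), W), d), -1) = Pow(Add(Mul(Mul(Pow(Add(2, 5), -1), Add(-1, 5)), 3261), -10638), -1) = Pow(Add(Mul(Mul(Pow(7, -1), 4), 3261), -10638), -1) = Pow(Add(Mul(Mul(Rational(1, 7), 4), 3261), -10638), -1) = Pow(Add(Mul(Rational(4, 7), 3261), -10638), -1) = Pow(Add(Rational(13044, 7), -10638), -1) = Pow(Rational(-61422, 7), -1) = Rational(-7, 61422)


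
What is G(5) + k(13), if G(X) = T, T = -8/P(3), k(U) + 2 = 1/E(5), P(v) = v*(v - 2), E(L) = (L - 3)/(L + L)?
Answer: 1/3 ≈ 0.33333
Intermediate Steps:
E(L) = (-3 + L)/(2*L) (E(L) = (-3 + L)/((2*L)) = (-3 + L)*(1/(2*L)) = (-3 + L)/(2*L))
P(v) = v*(-2 + v)
k(U) = 3 (k(U) = -2 + 1/((1/2)*(-3 + 5)/5) = -2 + 1/((1/2)*(1/5)*2) = -2 + 1/(1/5) = -2 + 5 = 3)
T = -8/3 (T = -8*1/(3*(-2 + 3)) = -8/(3*1) = -8/3 ≈ -2.6667)
G(X) = -8/3
G(5) + k(13) = -8/3 + 3 = 1/3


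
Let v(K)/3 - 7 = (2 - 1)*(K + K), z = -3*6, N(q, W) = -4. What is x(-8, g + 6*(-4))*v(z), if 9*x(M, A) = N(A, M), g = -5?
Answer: 116/3 ≈ 38.667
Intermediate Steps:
x(M, A) = -4/9 (x(M, A) = (⅑)*(-4) = -4/9)
z = -18
v(K) = 21 + 6*K (v(K) = 21 + 3*((2 - 1)*(K + K)) = 21 + 3*(1*(2*K)) = 21 + 3*(2*K) = 21 + 6*K)
x(-8, g + 6*(-4))*v(z) = -4*(21 + 6*(-18))/9 = -4*(21 - 108)/9 = -4/9*(-87) = 116/3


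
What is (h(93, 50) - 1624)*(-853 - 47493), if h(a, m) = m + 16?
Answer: 75323068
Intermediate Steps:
h(a, m) = 16 + m
(h(93, 50) - 1624)*(-853 - 47493) = ((16 + 50) - 1624)*(-853 - 47493) = (66 - 1624)*(-48346) = -1558*(-48346) = 75323068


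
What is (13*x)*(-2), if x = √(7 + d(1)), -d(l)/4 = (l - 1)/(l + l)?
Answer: -26*√7 ≈ -68.790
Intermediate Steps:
d(l) = -2*(-1 + l)/l (d(l) = -4*(l - 1)/(l + l) = -4*(-1 + l)/(2*l) = -4*(-1 + l)*1/(2*l) = -2*(-1 + l)/l)
x = √7 (x = √(7 + (-2 + 2/1)) = √(7 + (-2 + 2*1)) = √(7 + (-2 + 2)) = √(7 + 0) = √7 ≈ 2.6458)
(13*x)*(-2) = (13*√7)*(-2) = -26*√7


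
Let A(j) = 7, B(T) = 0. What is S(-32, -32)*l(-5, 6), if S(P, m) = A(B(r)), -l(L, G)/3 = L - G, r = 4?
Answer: 231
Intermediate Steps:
l(L, G) = -3*L + 3*G (l(L, G) = -3*(L - G) = -3*L + 3*G)
S(P, m) = 7
S(-32, -32)*l(-5, 6) = 7*(-3*(-5) + 3*6) = 7*(15 + 18) = 7*33 = 231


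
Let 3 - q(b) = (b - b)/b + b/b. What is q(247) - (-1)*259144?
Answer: 259146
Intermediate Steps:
q(b) = 2 (q(b) = 3 - ((b - b)/b + b/b) = 3 - (0/b + 1) = 3 - (0 + 1) = 3 - 1*1 = 3 - 1 = 2)
q(247) - (-1)*259144 = 2 - (-1)*259144 = 2 - 1*(-259144) = 2 + 259144 = 259146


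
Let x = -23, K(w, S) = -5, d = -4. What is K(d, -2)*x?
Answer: 115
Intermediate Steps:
K(d, -2)*x = -5*(-23) = 115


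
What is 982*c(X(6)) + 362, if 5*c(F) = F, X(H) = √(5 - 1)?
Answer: 3774/5 ≈ 754.80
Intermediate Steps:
X(H) = 2 (X(H) = √4 = 2)
c(F) = F/5
982*c(X(6)) + 362 = 982*((⅕)*2) + 362 = 982*(⅖) + 362 = 1964/5 + 362 = 3774/5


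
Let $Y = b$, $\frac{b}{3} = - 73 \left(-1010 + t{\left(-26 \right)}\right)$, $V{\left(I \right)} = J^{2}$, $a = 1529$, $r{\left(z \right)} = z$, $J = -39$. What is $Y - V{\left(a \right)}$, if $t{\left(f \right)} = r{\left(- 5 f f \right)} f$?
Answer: $-19026051$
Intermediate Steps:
$t{\left(f \right)} = - 5 f^{3}$ ($t{\left(f \right)} = - 5 f f f = - 5 f^{2} f = - 5 f^{3}$)
$V{\left(I \right)} = 1521$ ($V{\left(I \right)} = \left(-39\right)^{2} = 1521$)
$b = -19024530$ ($b = 3 \left(- 73 \left(-1010 - 5 \left(-26\right)^{3}\right)\right) = 3 \left(- 73 \left(-1010 - -87880\right)\right) = 3 \left(- 73 \left(-1010 + 87880\right)\right) = 3 \left(\left(-73\right) 86870\right) = 3 \left(-6341510\right) = -19024530$)
$Y = -19024530$
$Y - V{\left(a \right)} = -19024530 - 1521 = -19026051$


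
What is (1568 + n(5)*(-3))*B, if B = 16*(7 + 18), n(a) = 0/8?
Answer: 627200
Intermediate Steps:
n(a) = 0 (n(a) = 0*(⅛) = 0)
B = 400 (B = 16*25 = 400)
(1568 + n(5)*(-3))*B = (1568 + 0*(-3))*400 = (1568 + 0)*400 = 1568*400 = 627200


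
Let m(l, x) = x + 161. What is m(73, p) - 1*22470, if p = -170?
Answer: -22479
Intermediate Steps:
m(l, x) = 161 + x
m(73, p) - 1*22470 = (161 - 170) - 1*22470 = -9 - 22470 = -22479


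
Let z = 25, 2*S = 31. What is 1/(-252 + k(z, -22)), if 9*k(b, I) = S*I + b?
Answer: -9/2584 ≈ -0.0034830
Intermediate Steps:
S = 31/2 (S = (½)*31 = 31/2 ≈ 15.500)
k(b, I) = b/9 + 31*I/18 (k(b, I) = (31*I/2 + b)/9 = (b + 31*I/2)/9 = b/9 + 31*I/18)
1/(-252 + k(z, -22)) = 1/(-252 + ((⅑)*25 + (31/18)*(-22))) = 1/(-252 + (25/9 - 341/9)) = 1/(-252 - 316/9) = 1/(-2584/9) = -9/2584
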